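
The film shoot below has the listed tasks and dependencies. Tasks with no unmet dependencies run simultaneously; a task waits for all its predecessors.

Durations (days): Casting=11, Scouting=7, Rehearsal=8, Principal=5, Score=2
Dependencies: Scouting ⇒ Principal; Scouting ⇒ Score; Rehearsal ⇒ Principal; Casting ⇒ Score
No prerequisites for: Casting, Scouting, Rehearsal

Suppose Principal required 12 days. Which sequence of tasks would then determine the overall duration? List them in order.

Rehearsal, Principal

Baseline: Rehearsal→Principal = 8+5 = 13 → 13 days.
Principal lies on that path, so at 12 days the path becomes 20 days.
That remains the longest chain; total 20 days.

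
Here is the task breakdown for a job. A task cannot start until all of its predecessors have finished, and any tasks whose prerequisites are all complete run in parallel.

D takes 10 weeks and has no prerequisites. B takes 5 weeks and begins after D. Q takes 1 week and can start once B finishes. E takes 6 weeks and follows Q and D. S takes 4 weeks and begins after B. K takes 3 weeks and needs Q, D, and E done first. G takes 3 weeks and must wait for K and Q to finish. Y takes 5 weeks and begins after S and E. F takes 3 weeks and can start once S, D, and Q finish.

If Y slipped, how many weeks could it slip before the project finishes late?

Critical path: D→B→Q→E→K→G = 10+5+1+6+3+3 = 28, so the finish is 28 weeks.
Longest path through Y: 27 weeks (earliest finish 27, latest finish 28).
Float = 28 − 27 = 1.

1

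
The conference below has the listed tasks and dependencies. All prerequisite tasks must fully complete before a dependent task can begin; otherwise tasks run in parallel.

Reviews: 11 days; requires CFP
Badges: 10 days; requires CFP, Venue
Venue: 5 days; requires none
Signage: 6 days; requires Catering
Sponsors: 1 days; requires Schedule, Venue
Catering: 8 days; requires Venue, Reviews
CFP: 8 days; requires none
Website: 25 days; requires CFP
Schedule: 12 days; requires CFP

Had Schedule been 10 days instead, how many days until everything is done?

33

The binding path is CFP→Reviews→Catering→Signage = 8+11+8+6 = 33; finish at 33 days.
The longest path through Schedule is only 21 days, so Schedule has float 12.
No other chain overtakes it, so the finish is 33 days.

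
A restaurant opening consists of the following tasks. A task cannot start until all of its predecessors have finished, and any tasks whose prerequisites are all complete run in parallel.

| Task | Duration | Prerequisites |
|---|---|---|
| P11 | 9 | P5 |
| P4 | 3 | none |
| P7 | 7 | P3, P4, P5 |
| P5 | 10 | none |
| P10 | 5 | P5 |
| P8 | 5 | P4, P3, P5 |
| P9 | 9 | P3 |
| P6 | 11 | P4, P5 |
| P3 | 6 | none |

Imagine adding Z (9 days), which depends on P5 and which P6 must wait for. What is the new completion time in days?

Originally the project takes 21 days.
With Z inserted, P6 now waits for max(P4, P5, Z).
New critical path: P5→Z→P6 = 10+9+11 = 30 ⇒ 30 days.

30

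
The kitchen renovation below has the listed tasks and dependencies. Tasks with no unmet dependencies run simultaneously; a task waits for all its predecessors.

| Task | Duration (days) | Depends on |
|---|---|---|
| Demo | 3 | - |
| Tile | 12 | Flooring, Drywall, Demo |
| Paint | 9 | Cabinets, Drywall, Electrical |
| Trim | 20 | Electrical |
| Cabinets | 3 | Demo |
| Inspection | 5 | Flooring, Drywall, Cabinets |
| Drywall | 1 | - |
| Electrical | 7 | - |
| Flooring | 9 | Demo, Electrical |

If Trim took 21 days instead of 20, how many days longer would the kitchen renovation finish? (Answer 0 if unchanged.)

Critical path before the change: Electrical→Flooring→Tile = 7+9+12 = 28 giving 28 days.
Trim has 1 day of float (longest path through it is 27).
The critical path is still Electrical→Flooring→Tile; finish is now 28 days.
Change in finish: 28 − 28 = +0 days.

0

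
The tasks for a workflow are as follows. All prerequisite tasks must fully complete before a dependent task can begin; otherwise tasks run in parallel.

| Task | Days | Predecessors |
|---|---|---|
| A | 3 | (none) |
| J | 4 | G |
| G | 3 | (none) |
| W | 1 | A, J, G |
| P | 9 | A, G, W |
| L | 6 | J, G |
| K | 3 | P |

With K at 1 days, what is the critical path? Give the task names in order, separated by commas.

Baseline: G→J→W→P→K = 3+4+1+9+3 = 20 → 20 days.
K lies on that path, so at 1 day the path becomes 18 days.
No other chain overtakes it, so the finish is 18 days.

G, J, W, P, K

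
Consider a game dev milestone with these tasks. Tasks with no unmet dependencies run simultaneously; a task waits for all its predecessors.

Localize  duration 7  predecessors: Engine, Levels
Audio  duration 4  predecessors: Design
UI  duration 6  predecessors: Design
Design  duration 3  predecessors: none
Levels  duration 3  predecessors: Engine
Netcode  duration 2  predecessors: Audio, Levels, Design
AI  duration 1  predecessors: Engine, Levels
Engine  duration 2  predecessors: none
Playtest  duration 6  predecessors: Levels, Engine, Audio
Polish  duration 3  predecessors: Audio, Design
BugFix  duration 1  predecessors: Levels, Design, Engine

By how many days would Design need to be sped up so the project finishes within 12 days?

Current finish: 13 days; target: 12.
Design is on every critical path, so each day cut from Design cuts the finish by one (this holds down to a finish of 12).
Need 13 − 12 = 1 day off Design → Design becomes 2 days, finish becomes 12.

1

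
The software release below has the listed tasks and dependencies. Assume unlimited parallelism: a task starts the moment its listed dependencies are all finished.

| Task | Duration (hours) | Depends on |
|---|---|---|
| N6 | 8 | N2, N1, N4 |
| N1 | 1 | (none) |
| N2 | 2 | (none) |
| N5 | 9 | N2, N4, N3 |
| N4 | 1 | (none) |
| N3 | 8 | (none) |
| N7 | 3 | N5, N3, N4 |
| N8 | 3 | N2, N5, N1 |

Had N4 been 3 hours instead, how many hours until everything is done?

20

The binding path is N3→N5→N7 = 8+9+3 = 20; finish at 20 hours.
N4 is off the critical path — its longest chain is 13 hours, giving 7 of slack.
That remains the longest chain; total 20 hours.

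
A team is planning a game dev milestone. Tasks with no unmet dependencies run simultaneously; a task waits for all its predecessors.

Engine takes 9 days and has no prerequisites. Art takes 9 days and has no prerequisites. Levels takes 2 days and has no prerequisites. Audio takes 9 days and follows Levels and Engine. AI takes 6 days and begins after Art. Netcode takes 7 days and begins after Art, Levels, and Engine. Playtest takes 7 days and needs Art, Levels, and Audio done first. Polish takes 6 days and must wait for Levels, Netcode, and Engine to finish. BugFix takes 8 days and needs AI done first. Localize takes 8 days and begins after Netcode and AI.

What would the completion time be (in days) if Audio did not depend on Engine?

24

Before: longest chain Engine→Audio→Playtest = 9+9+7 = 25, finish 25.
Without Engine→Audio, Audio's earliest start moves from 9 to 2.
After: Engine→Netcode→Localize = 9+7+8 = 24 → 24 days.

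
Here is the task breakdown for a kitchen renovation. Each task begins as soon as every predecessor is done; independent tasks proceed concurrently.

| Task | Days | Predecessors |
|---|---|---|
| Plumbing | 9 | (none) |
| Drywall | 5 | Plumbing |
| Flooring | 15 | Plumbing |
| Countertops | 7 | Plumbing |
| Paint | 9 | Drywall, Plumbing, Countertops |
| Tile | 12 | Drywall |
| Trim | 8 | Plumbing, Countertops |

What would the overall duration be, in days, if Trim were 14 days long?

30

As given, the longest chain is Plumbing→Drywall→Tile = 9+5+12 = 26, so the finish is 26 days.
The longest path through Trim is only 24 days, so Trim has float 2.
New critical path: Plumbing→Countertops→Trim = 9+7+14 = 30 ⇒ 30 days.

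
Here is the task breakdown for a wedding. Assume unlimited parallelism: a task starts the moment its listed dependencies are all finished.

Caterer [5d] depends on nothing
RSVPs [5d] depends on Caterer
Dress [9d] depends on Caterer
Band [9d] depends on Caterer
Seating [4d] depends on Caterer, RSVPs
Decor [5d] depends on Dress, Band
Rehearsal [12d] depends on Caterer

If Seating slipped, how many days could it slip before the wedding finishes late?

5

Critical path: Caterer→Dress→Decor = 5+9+5 = 19, so the finish is 19 days.
Seating finishes as early as 14 and must finish by 19.
Slack of Seating = 15 − 10 = 5 days.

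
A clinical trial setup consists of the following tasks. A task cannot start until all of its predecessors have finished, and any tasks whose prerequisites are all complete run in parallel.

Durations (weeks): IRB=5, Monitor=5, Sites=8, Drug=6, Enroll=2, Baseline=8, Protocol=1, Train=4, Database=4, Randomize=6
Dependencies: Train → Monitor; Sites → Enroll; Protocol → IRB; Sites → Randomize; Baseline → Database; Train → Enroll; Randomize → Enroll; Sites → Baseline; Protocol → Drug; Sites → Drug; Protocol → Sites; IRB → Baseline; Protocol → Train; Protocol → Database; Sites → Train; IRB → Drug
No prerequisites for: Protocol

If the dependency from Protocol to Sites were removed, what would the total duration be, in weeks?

20

Before: longest chain Protocol→Sites→Baseline→Database = 1+8+8+4 = 21, finish 21.
Without Protocol→Sites, Sites's earliest start moves from 1 to 0.
After: Sites→Baseline→Database = 8+8+4 = 20 → 20 weeks.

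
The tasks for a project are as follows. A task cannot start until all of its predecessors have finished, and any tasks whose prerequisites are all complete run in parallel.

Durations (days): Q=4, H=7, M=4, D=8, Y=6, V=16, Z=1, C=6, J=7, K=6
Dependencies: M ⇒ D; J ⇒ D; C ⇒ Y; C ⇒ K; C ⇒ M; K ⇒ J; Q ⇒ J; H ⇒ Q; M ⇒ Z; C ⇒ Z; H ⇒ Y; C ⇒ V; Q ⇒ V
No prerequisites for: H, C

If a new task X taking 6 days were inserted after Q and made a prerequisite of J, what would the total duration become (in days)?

Originally the job takes 27 days.
With X inserted, J now waits for max(Q, K, X).
New critical path: H→Q→X→J→D = 7+4+6+7+8 = 32 ⇒ 32 days.

32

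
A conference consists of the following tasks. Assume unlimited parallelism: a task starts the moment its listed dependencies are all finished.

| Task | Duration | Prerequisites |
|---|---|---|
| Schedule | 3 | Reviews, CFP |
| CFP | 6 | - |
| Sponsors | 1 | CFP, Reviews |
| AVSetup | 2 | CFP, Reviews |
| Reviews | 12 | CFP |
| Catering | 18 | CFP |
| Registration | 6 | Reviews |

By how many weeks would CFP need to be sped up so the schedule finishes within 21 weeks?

3

Current finish: 24 weeks; target: 21.
CFP is on every critical path, so each week cut from CFP cuts the finish by one (this holds down to a finish of 19).
Need 24 − 21 = 3 weeks off CFP → CFP becomes 3 weeks, finish becomes 21.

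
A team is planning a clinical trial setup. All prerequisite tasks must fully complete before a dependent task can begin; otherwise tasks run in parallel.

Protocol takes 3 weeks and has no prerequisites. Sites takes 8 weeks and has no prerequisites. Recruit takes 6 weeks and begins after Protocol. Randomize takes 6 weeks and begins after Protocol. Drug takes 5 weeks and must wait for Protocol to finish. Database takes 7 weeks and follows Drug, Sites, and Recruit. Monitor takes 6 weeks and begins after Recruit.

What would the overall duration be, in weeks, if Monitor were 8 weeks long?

Critical path before the change: Protocol→Recruit→Database = 3+6+7 = 16 giving 16 weeks.
Monitor is off the critical path — its longest chain is 15 weeks, giving 1 of slack.
New critical path: Protocol→Recruit→Monitor = 3+6+8 = 17 ⇒ 17 weeks.

17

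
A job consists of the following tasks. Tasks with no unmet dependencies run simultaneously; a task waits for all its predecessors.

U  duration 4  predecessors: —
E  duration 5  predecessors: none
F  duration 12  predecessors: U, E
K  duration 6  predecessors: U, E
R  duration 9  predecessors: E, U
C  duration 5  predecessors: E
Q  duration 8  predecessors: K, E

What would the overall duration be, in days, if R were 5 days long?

19

Baseline: E→K→Q = 5+6+8 = 19 → 19 days.
R is off the critical path — its longest chain is 14 days, giving 5 of slack.
That remains the longest chain; total 19 days.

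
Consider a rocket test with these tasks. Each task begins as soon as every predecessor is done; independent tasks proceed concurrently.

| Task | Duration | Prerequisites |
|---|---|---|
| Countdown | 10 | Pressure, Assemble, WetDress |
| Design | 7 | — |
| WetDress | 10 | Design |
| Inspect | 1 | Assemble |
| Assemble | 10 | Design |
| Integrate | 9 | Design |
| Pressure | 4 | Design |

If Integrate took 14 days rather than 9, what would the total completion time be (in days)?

Critical path before the change: Design→Assemble→Countdown = 7+10+10 = 27 giving 27 days.
Integrate is off the critical path — its longest chain is 16 days, giving 11 of slack.
No other chain overtakes it, so the finish is 27 days.

27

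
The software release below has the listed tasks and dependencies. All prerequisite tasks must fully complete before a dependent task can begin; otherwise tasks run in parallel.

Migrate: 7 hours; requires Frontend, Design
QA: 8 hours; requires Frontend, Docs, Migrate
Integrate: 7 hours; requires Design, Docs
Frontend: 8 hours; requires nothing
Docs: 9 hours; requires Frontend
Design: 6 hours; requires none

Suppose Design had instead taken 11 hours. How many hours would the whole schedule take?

26

Critical path before the change: Frontend→Docs→QA = 8+9+8 = 25 giving 25 hours.
Design is off the critical path — its longest chain is 21 hours, giving 4 of slack.
New critical path: Design→Migrate→QA = 11+7+8 = 26 ⇒ 26 hours.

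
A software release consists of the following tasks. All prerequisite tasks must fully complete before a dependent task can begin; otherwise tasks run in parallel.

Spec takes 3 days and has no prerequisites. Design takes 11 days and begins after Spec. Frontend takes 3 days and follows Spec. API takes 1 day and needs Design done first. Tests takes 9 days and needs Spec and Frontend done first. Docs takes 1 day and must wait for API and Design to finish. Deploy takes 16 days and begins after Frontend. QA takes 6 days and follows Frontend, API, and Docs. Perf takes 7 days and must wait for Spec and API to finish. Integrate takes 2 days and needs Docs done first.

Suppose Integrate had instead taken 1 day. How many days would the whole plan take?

Baseline: Spec→Design→API→Docs→QA = 3+11+1+1+6 = 22 → 22 days.
Integrate is off the critical path — its longest chain is 18 days, giving 4 of slack.
The critical path is still Spec→Design→API→Docs→QA; finish is now 22 days.

22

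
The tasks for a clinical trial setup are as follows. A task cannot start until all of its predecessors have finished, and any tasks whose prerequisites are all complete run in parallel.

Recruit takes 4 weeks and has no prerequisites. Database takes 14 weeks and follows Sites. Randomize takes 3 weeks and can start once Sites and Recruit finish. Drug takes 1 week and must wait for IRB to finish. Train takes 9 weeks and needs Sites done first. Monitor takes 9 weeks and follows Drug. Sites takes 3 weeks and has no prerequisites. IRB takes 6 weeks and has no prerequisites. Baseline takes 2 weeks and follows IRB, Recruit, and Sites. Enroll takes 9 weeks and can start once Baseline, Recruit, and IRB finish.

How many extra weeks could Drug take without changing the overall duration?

Critical path: IRB→Baseline→Enroll = 6+2+9 = 17, so the finish is 17 weeks.
Drug finishes as early as 7 and must finish by 8.
So Drug can slip 8 − 7 = 1 week.

1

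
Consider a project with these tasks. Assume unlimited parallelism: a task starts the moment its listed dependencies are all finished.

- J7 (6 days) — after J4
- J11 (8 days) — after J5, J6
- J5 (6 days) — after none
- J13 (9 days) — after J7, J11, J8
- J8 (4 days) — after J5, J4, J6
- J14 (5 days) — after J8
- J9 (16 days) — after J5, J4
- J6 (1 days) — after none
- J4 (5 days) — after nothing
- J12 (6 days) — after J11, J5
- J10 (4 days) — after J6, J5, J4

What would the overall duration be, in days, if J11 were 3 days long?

The binding path is J5→J11→J13 = 6+8+9 = 23; finish at 23 days.
Since J11 is critical, the -5 change carries straight to that chain (now 18 days).
Now J5→J9 = 6+16 = 22 is longest, so the finish becomes 22 days.

22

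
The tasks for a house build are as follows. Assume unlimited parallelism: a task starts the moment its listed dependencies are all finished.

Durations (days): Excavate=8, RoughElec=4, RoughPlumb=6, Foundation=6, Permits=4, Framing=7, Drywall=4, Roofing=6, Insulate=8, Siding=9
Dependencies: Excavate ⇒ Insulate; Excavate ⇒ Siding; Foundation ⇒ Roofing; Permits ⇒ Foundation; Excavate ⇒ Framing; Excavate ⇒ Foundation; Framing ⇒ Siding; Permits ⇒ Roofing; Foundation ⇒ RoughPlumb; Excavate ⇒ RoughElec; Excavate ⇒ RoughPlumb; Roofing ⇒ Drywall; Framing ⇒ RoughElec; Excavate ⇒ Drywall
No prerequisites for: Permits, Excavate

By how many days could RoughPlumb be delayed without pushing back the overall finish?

4

Critical path: Excavate→Foundation→Roofing→Drywall = 8+6+6+4 = 24, so the finish is 24 days.
The longest chain containing RoughPlumb totals 20 days.
Slack of RoughPlumb = 18 − 14 = 4 days.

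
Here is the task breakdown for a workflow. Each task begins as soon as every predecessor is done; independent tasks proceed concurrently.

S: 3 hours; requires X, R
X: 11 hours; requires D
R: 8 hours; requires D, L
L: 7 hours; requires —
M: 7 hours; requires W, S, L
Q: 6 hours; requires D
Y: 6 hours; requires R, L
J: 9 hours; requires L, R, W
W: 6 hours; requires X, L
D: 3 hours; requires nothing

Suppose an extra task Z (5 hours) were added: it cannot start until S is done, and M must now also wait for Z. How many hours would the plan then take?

30

Originally the plan takes 29 hours.
With Z inserted, M now waits for max(W, S, L, Z).
New critical path: L→R→S→Z→M = 7+8+3+5+7 = 30 ⇒ 30 hours.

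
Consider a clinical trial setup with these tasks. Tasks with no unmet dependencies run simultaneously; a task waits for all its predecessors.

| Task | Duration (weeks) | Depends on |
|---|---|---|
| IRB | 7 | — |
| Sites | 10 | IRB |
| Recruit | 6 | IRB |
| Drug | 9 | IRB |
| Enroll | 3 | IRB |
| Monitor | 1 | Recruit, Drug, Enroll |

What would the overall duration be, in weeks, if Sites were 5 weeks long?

Critical path before the change: IRB→Sites = 7+10 = 17 giving 17 weeks.
Since Sites is critical, the -5 change carries straight to that chain (now 12 weeks).
New critical path: IRB→Drug→Monitor = 7+9+1 = 17 ⇒ 17 weeks.

17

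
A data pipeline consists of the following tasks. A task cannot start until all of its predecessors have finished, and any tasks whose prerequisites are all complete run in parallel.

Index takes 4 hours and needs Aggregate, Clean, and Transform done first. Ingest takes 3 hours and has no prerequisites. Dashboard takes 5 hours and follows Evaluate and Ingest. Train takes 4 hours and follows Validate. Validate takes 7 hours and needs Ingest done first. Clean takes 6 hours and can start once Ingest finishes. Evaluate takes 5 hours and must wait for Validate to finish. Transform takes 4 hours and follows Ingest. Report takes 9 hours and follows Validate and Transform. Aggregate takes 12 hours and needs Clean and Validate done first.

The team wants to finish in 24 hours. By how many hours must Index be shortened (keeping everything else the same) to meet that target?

Current finish: 26 hours; target: 24.
Index is on every critical path, so each hour cut from Index cuts the finish by one (this holds down to a finish of 23).
Need 26 − 24 = 2 hours off Index → Index becomes 2 hours, finish becomes 24.

2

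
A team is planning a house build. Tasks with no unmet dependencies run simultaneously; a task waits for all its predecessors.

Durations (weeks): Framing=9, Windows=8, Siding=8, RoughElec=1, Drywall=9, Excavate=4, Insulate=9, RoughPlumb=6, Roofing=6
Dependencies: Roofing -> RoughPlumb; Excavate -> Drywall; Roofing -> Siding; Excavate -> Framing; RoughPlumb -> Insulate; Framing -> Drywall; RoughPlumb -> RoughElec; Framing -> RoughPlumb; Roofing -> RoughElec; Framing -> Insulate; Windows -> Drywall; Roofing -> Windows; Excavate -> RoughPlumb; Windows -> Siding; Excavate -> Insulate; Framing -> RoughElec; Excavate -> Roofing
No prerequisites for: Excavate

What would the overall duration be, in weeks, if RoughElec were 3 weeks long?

Actual critical path: Excavate→Framing→RoughPlumb→Insulate = 4+9+6+9 = 28 ⇒ 28 weeks.
RoughElec has 8 weeks of float (longest path through it is 20).
The critical path is still Excavate→Framing→RoughPlumb→Insulate; finish is now 28 weeks.

28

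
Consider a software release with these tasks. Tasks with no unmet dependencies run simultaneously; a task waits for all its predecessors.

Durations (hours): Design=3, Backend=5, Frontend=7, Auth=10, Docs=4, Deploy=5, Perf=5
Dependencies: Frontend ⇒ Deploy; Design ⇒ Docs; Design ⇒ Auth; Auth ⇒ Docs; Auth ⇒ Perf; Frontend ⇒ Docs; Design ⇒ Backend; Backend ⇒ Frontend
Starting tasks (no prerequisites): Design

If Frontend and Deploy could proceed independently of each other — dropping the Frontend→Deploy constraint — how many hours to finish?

Original critical path: Design→Backend→Frontend→Deploy = 3+5+7+5 = 20 ⇒ 20 hours.
Without Frontend→Deploy, Deploy's earliest start moves from 15 to 0.
New critical path: Design→Backend→Frontend→Docs = 3+5+7+4 = 19 ⇒ 19 hours.

19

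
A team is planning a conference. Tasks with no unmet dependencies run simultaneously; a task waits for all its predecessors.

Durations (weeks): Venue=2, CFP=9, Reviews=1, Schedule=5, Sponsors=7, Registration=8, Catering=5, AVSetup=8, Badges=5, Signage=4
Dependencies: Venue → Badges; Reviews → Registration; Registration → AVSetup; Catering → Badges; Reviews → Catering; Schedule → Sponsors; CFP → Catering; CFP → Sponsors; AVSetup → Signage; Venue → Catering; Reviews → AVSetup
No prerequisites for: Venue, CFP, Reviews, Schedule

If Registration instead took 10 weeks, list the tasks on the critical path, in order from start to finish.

Critical path before the change: Reviews→Registration→AVSetup→Signage = 1+8+8+4 = 21 giving 21 weeks.
Registration is on the critical path; changing it to 10 makes that path 23 weeks.
That remains the longest chain; total 23 weeks.

Reviews, Registration, AVSetup, Signage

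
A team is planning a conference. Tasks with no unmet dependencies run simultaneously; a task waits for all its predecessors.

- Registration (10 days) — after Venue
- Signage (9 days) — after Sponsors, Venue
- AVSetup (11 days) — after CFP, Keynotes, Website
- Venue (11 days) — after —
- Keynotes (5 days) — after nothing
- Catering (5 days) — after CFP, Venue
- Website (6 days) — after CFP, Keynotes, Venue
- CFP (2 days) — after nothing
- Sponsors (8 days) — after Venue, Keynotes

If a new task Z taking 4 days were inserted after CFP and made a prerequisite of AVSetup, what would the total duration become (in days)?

28

Originally the schedule takes 28 days.
With Z inserted, AVSetup now waits for max(CFP, Keynotes, Website, Z).
New critical path: Venue→Sponsors→Signage = 11+8+9 = 28 ⇒ 28 days.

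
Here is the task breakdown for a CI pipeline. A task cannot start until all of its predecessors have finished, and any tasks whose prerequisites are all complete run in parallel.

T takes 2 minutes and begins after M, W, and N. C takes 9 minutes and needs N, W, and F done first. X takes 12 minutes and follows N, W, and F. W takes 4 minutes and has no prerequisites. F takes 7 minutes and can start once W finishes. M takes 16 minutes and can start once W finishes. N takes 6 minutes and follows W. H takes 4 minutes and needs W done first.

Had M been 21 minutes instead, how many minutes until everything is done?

27

As given, the longest chain is W→F→X = 4+7+12 = 23, so the finish is 23 minutes.
M is off the critical path — its longest chain is 22 minutes, giving 1 of slack.
The binding chain switches to W→M→T = 4+21+2 = 27; finish 27 minutes.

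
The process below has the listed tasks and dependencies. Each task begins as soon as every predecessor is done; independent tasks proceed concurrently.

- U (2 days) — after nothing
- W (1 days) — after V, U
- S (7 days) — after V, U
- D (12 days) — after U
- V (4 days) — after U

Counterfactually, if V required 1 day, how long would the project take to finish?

14

The binding path is U→D = 2+12 = 14; finish at 14 days.
V is off the critical path — its longest chain is 13 days, giving 1 of slack.
The critical path is still U→D; finish is now 14 days.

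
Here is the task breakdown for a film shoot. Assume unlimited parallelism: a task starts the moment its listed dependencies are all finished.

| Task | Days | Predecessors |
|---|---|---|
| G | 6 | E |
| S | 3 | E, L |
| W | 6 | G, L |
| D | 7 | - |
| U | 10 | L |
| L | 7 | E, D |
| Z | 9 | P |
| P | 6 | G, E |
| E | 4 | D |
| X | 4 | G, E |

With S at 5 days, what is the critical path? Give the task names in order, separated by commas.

Actual critical path: D→E→G→P→Z = 7+4+6+6+9 = 32 ⇒ 32 days.
S has 11 days of float (longest path through it is 21).
The critical path is still D→E→G→P→Z; finish is now 32 days.

D, E, G, P, Z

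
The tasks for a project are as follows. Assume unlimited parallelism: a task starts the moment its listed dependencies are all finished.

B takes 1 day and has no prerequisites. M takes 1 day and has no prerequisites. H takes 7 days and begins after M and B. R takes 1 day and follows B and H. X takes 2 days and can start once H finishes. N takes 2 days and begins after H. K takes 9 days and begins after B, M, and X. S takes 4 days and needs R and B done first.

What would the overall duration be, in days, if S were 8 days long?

Baseline: B→H→X→K = 1+7+2+9 = 19 → 19 days.
The longest path through S is only 13 days, so S has float 6.
That remains the longest chain; total 19 days.

19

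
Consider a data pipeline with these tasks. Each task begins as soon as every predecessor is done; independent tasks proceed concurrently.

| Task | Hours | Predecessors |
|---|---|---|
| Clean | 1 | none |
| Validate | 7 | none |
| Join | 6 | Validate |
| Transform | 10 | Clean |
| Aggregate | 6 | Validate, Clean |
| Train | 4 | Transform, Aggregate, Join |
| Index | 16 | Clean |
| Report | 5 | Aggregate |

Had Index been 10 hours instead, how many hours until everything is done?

18

Baseline: Validate→Aggregate→Report = 7+6+5 = 18 → 18 hours.
The longest path through Index is only 17 hours, so Index has float 1.
No other chain overtakes it, so the finish is 18 hours.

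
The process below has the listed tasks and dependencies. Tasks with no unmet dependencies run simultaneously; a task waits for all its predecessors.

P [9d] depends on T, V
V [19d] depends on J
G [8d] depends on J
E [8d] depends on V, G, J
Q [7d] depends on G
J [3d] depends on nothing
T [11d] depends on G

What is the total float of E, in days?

1

Critical path: J→G→T→P = 3+8+11+9 = 31, so the finish is 31 days.
The longest chain containing E totals 30 days.
Slack of E = 23 − 22 = 1 day.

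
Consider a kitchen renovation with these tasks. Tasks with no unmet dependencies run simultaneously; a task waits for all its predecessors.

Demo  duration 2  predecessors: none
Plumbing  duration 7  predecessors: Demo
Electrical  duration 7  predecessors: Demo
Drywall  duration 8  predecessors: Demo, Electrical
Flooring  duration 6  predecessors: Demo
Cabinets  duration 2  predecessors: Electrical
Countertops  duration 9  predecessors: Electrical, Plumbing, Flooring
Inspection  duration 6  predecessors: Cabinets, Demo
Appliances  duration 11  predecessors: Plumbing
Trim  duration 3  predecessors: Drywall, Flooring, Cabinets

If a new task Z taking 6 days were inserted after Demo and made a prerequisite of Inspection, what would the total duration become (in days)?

20

Originally the kitchen renovation takes 20 days.
With Z inserted, Inspection now waits for max(Cabinets, Demo, Z).
New critical path: Demo→Plumbing→Appliances = 2+7+11 = 20 ⇒ 20 days.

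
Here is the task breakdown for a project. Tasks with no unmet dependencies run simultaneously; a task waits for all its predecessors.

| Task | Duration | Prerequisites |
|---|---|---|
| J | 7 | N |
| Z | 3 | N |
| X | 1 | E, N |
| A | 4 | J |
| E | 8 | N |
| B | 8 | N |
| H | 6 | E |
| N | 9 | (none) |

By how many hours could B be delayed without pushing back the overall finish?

6

The longest chain is N→E→H = 9+8+6 = 23; overall finish 23 hours.
The longest chain containing B totals 17 hours.
So B can slip 23 − 17 = 6 hours.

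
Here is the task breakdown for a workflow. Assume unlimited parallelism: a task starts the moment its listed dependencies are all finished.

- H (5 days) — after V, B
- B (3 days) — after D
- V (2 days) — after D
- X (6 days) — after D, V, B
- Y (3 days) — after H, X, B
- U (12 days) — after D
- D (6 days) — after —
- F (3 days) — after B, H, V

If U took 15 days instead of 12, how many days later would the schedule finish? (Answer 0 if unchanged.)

The binding path is D→U = 6+12 = 18; finish at 18 days.
U lies on that path, so at 15 days the path becomes 21 days.
That remains the longest chain; total 21 days.
Change in finish: 21 − 18 = +3 days.

3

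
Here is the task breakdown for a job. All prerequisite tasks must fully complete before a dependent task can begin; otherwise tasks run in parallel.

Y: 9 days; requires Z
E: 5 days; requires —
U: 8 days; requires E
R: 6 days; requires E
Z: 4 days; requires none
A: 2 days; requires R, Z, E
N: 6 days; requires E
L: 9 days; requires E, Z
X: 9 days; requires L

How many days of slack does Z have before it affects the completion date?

1

The longest chain is E→L→X = 5+9+9 = 23; overall finish 23 days.
Z finishes as early as 4 and must finish by 5.
So Z can slip 5 − 4 = 1 day.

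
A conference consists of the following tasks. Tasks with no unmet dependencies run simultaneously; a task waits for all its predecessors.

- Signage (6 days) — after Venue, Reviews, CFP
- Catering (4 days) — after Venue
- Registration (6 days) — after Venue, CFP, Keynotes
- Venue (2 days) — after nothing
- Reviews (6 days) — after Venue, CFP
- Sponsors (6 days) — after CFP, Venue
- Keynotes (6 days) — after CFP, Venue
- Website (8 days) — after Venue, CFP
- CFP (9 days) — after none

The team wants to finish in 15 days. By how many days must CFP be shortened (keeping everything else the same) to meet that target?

6

Current finish: 21 days; target: 15.
CFP is on every critical path, so each day cut from CFP cuts the finish by one (this holds down to a finish of 14).
Need 21 − 15 = 6 days off CFP → CFP becomes 3 days, finish becomes 15.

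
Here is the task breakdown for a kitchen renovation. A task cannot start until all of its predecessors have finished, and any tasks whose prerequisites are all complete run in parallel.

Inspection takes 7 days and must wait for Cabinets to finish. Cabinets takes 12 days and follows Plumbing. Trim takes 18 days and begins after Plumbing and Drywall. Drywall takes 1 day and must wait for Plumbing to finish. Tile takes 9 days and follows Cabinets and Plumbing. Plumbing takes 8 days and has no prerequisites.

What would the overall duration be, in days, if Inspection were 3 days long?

The binding path is Plumbing→Cabinets→Tile = 8+12+9 = 29; finish at 29 days.
Inspection is off the critical path — its longest chain is 27 days, giving 2 of slack.
That remains the longest chain; total 29 days.

29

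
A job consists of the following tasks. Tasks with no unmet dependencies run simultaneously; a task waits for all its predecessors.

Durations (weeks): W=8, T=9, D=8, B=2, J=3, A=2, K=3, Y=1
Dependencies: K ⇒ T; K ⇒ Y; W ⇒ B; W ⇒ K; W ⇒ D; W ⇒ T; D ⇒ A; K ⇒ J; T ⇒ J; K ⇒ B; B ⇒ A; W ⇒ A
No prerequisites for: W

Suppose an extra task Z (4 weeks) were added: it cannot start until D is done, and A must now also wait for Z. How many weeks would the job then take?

Originally the job takes 23 weeks.
With Z inserted, A now waits for max(W, B, D, Z).
New critical path: W→K→T→J = 8+3+9+3 = 23 ⇒ 23 weeks.

23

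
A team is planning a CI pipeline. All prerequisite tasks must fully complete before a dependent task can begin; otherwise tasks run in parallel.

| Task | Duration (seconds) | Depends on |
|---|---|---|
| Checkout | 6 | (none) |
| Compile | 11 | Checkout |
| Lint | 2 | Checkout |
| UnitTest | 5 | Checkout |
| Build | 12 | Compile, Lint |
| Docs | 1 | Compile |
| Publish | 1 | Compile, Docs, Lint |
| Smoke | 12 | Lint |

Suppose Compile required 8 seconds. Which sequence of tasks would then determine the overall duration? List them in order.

Checkout, Compile, Build

Actual critical path: Checkout→Compile→Build = 6+11+12 = 29 ⇒ 29 seconds.
Compile lies on that path, so at 8 seconds the path becomes 26 seconds.
That remains the longest chain; total 26 seconds.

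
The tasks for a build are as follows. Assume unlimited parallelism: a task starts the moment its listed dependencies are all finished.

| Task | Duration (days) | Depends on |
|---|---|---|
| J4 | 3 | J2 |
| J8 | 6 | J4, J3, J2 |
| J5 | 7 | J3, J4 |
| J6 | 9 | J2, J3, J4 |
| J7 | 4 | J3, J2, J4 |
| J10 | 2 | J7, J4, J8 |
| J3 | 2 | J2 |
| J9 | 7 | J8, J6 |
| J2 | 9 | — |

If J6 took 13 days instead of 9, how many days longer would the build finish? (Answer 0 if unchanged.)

4

Baseline: J2→J4→J6→J9 = 9+3+9+7 = 28 → 28 days.
J6 is on the critical path; changing it to 13 makes that path 32 days.
That remains the longest chain; total 32 days.
Change in finish: 32 − 28 = +4 days.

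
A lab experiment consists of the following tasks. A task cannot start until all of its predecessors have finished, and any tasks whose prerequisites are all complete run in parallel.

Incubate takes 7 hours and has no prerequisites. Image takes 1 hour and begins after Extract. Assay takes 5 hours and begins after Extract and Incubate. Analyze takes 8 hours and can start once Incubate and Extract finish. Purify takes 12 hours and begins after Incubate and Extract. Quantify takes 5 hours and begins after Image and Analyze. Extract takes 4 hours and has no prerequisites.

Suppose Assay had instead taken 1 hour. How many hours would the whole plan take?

Actual critical path: Incubate→Analyze→Quantify = 7+8+5 = 20 ⇒ 20 hours.
The longest path through Assay is only 12 hours, so Assay has float 8.
The critical path is still Incubate→Analyze→Quantify; finish is now 20 hours.

20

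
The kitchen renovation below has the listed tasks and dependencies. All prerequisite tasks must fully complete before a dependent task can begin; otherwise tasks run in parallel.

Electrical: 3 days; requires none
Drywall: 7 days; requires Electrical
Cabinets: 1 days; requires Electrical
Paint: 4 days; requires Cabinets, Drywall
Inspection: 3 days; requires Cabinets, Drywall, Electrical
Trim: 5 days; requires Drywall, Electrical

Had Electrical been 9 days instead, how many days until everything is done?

21

Baseline: Electrical→Drywall→Trim = 3+7+5 = 15 → 15 days.
Electrical lies on that path, so at 9 days the path becomes 21 days.
That remains the longest chain; total 21 days.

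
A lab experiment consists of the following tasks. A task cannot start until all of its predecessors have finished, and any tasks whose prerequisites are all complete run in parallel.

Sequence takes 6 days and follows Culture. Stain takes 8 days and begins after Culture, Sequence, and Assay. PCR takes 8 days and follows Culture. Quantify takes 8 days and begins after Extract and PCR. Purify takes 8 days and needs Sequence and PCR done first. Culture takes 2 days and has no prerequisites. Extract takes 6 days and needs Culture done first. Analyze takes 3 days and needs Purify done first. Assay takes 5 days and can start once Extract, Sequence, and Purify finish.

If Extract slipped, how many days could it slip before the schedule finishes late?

10

Culture→PCR→Purify→Assay→Stain = 2+8+8+5+8 = 31 sets the makespan at 31 days.
The longest chain containing Extract totals 21 days.
So Extract can slip 18 − 8 = 10 days.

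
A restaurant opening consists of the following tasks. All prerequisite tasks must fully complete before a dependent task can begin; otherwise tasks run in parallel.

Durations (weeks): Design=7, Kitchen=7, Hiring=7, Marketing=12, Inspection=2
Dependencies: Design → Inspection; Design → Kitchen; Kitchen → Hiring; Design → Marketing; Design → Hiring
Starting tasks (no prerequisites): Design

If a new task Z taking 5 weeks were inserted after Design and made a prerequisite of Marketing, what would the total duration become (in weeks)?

24

Originally the plan takes 21 weeks.
With Z inserted, Marketing now waits for max(Design, Z).
New critical path: Design→Z→Marketing = 7+5+12 = 24 ⇒ 24 weeks.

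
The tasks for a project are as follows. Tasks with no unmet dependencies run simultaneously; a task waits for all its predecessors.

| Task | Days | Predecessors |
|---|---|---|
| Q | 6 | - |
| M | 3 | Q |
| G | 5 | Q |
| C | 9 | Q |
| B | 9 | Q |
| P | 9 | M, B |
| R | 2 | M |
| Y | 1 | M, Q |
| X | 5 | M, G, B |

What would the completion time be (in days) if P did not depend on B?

Original critical path: Q→B→P = 6+9+9 = 24 ⇒ 24 days.
Without B→P, P's earliest start moves from 15 to 9.
New critical path: Q→B→X = 6+9+5 = 20 ⇒ 20 days.

20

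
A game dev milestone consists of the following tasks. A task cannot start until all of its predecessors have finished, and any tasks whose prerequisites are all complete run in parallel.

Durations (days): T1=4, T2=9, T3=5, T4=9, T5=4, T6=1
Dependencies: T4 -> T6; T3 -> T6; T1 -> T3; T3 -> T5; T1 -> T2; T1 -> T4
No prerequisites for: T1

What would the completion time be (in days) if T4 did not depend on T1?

13

Original critical path: T1→T4→T6 = 4+9+1 = 14 ⇒ 14 days.
Without T1→T4, T4's earliest start moves from 4 to 0.
After: T1→T2 = 4+9 = 13 → 13 days.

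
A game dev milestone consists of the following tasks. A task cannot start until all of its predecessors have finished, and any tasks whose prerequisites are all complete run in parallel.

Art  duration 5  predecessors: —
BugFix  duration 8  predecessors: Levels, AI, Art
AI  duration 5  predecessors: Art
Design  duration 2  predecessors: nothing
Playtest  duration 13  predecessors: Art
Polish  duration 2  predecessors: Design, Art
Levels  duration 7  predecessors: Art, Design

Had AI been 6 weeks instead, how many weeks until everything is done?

20

Baseline: Art→Levels→BugFix = 5+7+8 = 20 → 20 weeks.
The longest path through AI is only 18 weeks, so AI has float 2.
The critical path is still Art→Levels→BugFix; finish is now 20 weeks.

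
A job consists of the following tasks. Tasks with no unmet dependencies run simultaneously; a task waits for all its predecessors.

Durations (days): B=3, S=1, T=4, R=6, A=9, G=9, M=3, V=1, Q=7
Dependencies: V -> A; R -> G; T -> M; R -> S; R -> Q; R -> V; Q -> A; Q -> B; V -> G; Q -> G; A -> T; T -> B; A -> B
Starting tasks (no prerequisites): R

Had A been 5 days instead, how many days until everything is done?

25

As given, the longest chain is R→Q→A→T→M = 6+7+9+4+3 = 29, so the finish is 29 days.
A lies on that path, so at 5 days the path becomes 25 days.
The critical path is still R→Q→A→T→M; finish is now 25 days.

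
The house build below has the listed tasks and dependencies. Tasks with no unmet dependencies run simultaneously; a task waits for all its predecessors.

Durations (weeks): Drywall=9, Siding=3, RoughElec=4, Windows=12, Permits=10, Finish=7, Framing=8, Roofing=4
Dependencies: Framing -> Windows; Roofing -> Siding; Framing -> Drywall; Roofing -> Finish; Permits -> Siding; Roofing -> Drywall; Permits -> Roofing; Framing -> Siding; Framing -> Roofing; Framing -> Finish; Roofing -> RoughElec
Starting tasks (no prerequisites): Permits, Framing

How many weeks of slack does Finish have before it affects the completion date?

2

The longest chain is Permits→Roofing→Drywall = 10+4+9 = 23; overall finish 23 weeks.
The longest chain containing Finish totals 21 weeks.
Slack of Finish = 16 − 14 = 2 weeks.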